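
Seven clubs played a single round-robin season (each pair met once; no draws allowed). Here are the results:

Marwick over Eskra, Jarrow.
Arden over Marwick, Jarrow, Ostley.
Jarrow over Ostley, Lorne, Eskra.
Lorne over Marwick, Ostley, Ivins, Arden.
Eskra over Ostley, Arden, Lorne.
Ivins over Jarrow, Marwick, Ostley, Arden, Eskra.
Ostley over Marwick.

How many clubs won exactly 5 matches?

Win totals: Ostley 1, Lorne 4, Marwick 2, Arden 3, Jarrow 3, Eskra 3, Ivins 5.
Exactly 5: Ivins — 1 club.

1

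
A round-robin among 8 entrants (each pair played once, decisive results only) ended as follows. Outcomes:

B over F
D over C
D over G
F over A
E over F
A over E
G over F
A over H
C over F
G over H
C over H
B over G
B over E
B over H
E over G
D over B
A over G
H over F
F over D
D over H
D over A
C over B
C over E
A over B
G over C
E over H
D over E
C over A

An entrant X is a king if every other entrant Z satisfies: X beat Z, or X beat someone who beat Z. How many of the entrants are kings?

A cannot reach D in two steps.
B reaches everyone (king).
C reaches everyone (king).
D reaches everyone (king).
E cannot reach B in two steps.
F reaches everyone (king).
G reaches everyone (king).
H cannot reach B, C, E, G in two steps.
Kings: B, C, D, F, G — 5.

5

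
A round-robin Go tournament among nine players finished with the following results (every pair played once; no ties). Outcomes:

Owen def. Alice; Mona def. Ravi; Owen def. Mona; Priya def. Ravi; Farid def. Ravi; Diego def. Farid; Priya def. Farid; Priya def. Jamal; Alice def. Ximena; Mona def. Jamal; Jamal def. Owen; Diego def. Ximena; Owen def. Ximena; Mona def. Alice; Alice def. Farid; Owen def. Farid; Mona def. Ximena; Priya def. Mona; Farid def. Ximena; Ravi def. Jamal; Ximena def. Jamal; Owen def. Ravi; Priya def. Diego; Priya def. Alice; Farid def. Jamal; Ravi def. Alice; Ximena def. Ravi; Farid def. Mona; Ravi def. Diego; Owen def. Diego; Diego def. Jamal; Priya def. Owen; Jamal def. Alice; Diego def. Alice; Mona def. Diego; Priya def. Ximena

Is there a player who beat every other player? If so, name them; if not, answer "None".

Priya has 8 wins out of 8 opponents — a perfect record.

Priya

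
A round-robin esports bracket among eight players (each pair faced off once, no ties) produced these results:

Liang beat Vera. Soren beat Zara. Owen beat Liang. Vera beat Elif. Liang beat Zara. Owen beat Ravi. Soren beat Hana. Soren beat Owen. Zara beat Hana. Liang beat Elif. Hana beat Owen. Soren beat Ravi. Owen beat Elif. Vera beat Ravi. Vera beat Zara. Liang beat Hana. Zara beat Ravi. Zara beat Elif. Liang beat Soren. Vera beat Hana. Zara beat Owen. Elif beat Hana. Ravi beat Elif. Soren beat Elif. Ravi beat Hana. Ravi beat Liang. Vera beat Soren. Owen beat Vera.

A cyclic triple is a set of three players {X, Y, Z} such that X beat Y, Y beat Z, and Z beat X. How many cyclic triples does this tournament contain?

11

Win totals: Ravi 3, Zara 4, Vera 5, Owen 4, Liang 5, Soren 5, Elif 1, Hana 1.
A player with w wins dominates both others in C(w,2) triples; summing gives 3 + 6 + 10 + 6 + 10 + 10 + 0 + 0 = 45 transitive triples.
Total triples C(8,3) = 56, so cyclic triples = 56 − 45 = 11.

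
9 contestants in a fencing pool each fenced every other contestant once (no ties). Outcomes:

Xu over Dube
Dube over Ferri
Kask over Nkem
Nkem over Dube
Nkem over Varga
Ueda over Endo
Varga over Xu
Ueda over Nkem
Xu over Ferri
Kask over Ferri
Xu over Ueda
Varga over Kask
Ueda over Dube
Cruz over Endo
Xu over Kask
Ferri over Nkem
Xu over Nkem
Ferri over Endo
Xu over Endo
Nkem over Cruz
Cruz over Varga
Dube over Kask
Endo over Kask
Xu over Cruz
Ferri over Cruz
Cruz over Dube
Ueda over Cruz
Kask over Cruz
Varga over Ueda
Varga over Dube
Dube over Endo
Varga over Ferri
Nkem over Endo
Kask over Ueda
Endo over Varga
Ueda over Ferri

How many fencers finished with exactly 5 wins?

Win totals: Endo 2, Cruz 3, Varga 5, Nkem 4, Kask 4, Dube 3, Xu 7, Ueda 5, Ferri 3.
Exactly 5: Varga, Ueda — 2 fencers.

2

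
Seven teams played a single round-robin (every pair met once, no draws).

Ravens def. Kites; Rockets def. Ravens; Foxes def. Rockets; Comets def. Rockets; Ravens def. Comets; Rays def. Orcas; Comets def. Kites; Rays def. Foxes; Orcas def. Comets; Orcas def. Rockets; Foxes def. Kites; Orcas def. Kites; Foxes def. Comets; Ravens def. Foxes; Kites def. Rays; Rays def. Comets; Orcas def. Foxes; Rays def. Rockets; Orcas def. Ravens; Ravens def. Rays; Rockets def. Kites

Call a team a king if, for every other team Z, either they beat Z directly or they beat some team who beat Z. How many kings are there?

Kites cannot reach Ravens in two steps.
Rays reaches everyone (king).
Orcas reaches everyone (king).
Foxes cannot reach Orcas in two steps.
Ravens reaches everyone (king).
Comets cannot reach Orcas, Foxes in two steps.
Rockets cannot reach Orcas in two steps.
Kings: Rays, Orcas, Ravens — 3.

3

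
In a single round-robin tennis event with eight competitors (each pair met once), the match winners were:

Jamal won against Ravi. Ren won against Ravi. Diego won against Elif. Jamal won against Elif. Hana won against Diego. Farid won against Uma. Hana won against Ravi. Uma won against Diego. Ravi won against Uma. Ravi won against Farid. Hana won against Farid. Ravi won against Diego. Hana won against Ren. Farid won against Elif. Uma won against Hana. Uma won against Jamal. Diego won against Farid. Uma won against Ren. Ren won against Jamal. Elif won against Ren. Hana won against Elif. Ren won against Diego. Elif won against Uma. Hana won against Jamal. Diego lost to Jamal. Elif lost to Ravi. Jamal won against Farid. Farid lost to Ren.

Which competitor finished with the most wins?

Win totals: Hana 6, Diego 2, Elif 2, Farid 2, Ravi 4, Ren 4, Uma 4, Jamal 4.
Hana leads with 6 wins (next highest: 4).

Hana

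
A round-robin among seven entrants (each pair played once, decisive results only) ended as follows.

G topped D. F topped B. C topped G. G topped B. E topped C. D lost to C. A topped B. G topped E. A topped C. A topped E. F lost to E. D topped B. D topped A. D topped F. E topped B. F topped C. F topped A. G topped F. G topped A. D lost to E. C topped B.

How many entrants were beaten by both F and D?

2

F beat: A, B, C.
D beat: A, B, F.
Both beat: A, B — 2.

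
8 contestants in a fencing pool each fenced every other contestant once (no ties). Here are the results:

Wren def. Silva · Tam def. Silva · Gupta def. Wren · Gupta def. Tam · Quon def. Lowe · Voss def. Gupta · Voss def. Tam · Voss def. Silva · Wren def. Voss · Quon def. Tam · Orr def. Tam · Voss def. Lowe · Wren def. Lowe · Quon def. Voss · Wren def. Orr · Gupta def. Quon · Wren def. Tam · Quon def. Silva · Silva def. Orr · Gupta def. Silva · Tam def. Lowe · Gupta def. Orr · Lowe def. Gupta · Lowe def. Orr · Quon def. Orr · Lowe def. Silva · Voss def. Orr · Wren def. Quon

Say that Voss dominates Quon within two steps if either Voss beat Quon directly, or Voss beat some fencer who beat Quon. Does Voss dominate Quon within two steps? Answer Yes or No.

Voss did not beat Quon directly.
Voss beat Tam, Lowe, Orr, Silva, Gupta. Of those, Gupta beat Quon.

Yes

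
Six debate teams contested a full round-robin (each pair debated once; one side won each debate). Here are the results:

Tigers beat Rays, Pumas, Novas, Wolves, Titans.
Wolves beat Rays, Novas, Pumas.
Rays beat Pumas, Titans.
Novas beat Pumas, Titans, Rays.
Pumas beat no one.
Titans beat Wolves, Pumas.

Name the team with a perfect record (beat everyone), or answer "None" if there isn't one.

Tigers has 5 wins out of 5 opponents — a perfect record.

Tigers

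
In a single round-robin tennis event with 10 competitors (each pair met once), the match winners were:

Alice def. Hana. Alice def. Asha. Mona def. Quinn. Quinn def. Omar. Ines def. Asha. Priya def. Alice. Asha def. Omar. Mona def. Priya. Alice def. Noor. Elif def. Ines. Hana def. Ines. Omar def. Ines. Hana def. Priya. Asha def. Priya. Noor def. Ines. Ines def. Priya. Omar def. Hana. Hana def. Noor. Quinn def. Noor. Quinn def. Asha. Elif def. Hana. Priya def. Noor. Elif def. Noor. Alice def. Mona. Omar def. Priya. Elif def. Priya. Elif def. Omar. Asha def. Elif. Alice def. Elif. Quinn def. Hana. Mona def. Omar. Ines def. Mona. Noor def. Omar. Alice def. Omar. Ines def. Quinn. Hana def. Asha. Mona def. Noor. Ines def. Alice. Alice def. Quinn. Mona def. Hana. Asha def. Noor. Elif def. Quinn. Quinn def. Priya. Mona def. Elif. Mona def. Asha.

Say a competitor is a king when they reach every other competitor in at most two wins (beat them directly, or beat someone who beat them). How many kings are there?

Noor cannot reach Elif in two steps.
Elif reaches everyone (king).
Alice reaches everyone (king).
Hana reaches everyone (king).
Ines reaches everyone (king).
Quinn cannot reach Mona in two steps.
Priya reaches everyone (king).
Omar cannot reach Elif in two steps.
Asha cannot reach Mona in two steps.
Mona reaches everyone (king).
Kings: Elif, Alice, Hana, Ines, Priya, Mona — 6.

6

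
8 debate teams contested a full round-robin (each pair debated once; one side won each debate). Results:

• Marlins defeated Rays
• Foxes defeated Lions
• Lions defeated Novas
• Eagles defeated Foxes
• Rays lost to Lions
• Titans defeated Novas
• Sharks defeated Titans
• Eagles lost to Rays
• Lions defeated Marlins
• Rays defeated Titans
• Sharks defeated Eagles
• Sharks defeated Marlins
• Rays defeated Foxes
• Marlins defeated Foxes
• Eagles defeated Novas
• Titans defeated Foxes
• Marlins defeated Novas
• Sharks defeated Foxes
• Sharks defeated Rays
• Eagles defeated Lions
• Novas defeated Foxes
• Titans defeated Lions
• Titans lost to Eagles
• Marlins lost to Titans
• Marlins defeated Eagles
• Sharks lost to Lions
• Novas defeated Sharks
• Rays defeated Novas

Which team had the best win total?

Sharks

Win totals: Foxes 1, Eagles 4, Rays 4, Marlins 4, Novas 2, Lions 4, Sharks 5, Titans 4.
Sharks leads with 5 wins (next highest: 4).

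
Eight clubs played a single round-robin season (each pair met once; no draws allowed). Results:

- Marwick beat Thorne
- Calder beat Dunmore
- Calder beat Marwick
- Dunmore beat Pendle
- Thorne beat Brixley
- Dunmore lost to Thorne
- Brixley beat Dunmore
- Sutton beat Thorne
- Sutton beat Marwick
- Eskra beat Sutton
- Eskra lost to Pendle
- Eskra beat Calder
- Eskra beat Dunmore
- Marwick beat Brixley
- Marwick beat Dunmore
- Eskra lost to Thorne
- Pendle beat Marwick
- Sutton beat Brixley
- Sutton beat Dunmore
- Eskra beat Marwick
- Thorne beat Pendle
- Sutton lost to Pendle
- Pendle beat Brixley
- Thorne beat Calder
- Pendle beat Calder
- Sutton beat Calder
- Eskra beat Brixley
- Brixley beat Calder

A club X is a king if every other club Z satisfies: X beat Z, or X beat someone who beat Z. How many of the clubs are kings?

4

Marwick cannot reach Sutton in two steps.
Eskra reaches everyone (king).
Dunmore cannot reach Thorne in two steps.
Pendle reaches everyone (king).
Sutton reaches everyone (king).
Calder cannot reach Eskra, Sutton in two steps.
Thorne reaches everyone (king).
Brixley cannot reach Eskra, Sutton, Thorne in two steps.
Kings: Eskra, Pendle, Sutton, Thorne — 4.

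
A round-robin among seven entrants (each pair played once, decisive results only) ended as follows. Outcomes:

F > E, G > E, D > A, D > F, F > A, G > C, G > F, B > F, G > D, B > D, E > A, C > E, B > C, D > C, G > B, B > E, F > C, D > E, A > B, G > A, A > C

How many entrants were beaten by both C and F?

C beat: E.
F beat: A, C, E.
Both beat: E — 1.

1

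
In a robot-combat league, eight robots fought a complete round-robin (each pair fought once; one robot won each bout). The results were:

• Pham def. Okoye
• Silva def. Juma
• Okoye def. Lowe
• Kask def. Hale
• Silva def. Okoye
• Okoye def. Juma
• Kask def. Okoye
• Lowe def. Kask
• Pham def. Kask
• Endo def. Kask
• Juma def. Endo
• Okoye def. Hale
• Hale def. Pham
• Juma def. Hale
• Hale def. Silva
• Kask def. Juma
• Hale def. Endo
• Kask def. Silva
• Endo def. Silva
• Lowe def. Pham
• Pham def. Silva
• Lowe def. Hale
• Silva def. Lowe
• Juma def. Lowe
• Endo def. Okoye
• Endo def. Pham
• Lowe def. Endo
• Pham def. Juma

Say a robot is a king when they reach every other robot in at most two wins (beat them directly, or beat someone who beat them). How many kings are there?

Hale reaches everyone (king).
Okoye reaches everyone (king).
Kask reaches everyone (king).
Juma reaches everyone (king).
Lowe reaches everyone (king).
Silva reaches everyone (king).
Endo reaches everyone (king).
Pham reaches everyone (king).
Kings: Hale, Okoye, Kask, Juma, Lowe, Silva, Endo, Pham — 8.

8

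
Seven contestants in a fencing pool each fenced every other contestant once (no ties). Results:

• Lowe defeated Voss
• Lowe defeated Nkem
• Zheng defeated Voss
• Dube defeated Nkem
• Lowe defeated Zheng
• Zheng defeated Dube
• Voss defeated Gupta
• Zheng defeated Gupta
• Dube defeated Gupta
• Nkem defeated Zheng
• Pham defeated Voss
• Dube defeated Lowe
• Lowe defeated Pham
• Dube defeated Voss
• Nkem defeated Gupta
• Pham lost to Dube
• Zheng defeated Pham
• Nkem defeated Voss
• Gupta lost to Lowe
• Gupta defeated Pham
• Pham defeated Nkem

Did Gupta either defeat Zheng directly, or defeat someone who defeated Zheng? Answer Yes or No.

No

Gupta did not beat Zheng directly.
Gupta beat Pham, but each of them lost to Zheng. No two-step path.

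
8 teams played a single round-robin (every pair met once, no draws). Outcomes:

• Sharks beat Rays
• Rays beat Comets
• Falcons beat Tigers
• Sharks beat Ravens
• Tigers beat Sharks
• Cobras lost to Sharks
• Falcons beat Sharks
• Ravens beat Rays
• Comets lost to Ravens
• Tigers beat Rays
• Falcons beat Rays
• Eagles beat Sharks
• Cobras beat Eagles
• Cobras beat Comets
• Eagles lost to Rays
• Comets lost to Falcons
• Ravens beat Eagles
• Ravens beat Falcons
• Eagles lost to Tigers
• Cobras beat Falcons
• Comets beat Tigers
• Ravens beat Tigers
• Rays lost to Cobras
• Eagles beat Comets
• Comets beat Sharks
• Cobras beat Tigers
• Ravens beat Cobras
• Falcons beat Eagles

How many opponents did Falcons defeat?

5

Falcons' results: beat Rays, Sharks, Eagles, Tigers, Comets; lost to Cobras, Ravens.
That is 5 wins.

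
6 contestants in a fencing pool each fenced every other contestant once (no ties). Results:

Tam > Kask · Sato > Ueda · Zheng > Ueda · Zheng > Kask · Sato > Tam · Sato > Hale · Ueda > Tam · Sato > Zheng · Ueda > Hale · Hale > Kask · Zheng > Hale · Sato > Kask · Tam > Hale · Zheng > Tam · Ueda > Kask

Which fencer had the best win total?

Win totals: Kask 0, Hale 1, Sato 5, Zheng 4, Tam 2, Ueda 3.
Sato leads with 5 wins (next highest: 4).

Sato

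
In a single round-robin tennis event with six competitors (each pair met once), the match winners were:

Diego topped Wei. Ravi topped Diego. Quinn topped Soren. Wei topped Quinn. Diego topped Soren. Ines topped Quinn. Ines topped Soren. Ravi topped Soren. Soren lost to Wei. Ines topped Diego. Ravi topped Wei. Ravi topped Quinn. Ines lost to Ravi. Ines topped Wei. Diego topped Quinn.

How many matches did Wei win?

2

Wei's results: beat Quinn, Soren; lost to Ines, Ravi, Diego.
That is 2 wins.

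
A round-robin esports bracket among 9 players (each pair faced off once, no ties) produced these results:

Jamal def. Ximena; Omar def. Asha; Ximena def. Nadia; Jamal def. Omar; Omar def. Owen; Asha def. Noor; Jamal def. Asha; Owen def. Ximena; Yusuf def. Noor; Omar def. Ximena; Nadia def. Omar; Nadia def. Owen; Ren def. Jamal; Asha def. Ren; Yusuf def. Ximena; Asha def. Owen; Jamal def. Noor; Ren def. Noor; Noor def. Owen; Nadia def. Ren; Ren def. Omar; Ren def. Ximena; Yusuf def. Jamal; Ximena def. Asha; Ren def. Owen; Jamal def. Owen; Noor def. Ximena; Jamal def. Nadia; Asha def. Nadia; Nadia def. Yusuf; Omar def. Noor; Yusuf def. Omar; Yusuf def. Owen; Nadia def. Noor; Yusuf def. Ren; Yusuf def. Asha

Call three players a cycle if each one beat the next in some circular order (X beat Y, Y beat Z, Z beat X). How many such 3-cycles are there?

Win totals: Asha 4, Noor 2, Owen 1, Nadia 5, Yusuf 7, Omar 4, Ximena 2, Jamal 6, Ren 5.
A player with w wins dominates both others in C(w,2) triples; summing gives 6 + 1 + 0 + 10 + 21 + 6 + 1 + 15 + 10 = 70 transitive triples.
Total triples C(9,3) = 84, so cyclic triples = 84 − 70 = 14.

14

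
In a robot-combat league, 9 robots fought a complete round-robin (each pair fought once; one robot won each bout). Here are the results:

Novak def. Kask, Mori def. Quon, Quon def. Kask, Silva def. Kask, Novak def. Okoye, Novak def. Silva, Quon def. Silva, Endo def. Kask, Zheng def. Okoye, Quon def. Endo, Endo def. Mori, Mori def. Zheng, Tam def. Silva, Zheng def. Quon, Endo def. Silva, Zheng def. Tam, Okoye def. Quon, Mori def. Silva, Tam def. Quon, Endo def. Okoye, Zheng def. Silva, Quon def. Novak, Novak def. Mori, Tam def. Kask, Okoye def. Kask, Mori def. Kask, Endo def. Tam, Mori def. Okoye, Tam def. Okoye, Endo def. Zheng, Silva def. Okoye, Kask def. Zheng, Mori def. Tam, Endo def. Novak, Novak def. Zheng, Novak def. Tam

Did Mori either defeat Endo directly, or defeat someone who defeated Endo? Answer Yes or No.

Mori did not beat Endo directly.
Mori beat Tam, Silva, Zheng, Okoye, Quon, Kask. Of those, Quon beat Endo.

Yes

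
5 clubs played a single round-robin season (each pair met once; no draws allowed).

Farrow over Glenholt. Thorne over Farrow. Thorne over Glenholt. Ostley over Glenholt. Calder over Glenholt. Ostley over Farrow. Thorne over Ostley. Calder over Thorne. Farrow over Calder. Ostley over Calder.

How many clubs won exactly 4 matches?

Win totals: Glenholt 0, Calder 2, Ostley 3, Thorne 3, Farrow 2.
No club has exactly 4 wins.

0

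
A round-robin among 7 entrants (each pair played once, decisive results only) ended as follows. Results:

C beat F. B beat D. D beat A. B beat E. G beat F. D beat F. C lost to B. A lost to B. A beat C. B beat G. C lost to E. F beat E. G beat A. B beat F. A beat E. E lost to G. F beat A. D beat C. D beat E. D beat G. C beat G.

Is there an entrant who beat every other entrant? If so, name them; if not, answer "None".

B has 6 wins out of 6 opponents — a perfect record.

B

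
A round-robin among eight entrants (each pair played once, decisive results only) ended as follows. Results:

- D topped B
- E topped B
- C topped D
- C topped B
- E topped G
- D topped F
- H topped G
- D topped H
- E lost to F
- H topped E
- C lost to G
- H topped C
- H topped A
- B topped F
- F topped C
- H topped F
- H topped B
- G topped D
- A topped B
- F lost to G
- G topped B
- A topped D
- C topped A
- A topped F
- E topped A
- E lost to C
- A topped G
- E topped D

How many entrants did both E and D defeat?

E beat: A, B, D, G.
D beat: B, F, H.
Both beat: B — 1.

1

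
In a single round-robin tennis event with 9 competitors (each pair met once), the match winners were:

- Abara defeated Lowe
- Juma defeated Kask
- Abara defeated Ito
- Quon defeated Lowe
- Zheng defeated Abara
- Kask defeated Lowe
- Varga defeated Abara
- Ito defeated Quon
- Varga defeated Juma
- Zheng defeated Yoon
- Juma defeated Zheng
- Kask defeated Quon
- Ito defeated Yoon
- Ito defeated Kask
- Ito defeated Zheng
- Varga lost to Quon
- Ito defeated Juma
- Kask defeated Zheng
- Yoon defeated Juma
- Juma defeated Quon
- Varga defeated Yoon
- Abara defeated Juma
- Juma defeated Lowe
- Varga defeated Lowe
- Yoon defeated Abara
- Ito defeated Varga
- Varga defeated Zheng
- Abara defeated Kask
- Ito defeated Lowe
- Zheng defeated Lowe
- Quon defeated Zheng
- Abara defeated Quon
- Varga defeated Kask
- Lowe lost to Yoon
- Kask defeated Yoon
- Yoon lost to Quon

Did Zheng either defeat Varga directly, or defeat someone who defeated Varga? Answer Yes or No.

No

Zheng did not beat Varga directly.
Zheng beat Lowe, Yoon, Abara, but each of them lost to Varga. No two-step path.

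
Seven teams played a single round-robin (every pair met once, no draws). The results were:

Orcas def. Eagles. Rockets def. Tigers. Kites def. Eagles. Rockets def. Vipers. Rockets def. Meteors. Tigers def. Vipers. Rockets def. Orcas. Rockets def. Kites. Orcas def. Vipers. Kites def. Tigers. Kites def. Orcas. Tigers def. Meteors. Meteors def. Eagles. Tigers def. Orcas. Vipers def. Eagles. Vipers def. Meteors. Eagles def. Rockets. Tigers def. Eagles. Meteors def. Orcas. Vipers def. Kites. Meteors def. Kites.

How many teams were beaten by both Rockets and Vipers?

Rockets beat: Orcas, Kites, Vipers, Tigers, Meteors.
Vipers beat: Kites, Eagles, Meteors.
Both beat: Kites, Meteors — 2.

2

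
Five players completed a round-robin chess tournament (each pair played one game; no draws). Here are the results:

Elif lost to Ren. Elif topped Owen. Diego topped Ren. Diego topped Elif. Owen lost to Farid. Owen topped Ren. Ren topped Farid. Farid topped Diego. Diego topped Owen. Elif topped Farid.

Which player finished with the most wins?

Win totals: Farid 2, Owen 1, Ren 2, Diego 3, Elif 2.
Diego leads with 3 wins (next highest: 2).

Diego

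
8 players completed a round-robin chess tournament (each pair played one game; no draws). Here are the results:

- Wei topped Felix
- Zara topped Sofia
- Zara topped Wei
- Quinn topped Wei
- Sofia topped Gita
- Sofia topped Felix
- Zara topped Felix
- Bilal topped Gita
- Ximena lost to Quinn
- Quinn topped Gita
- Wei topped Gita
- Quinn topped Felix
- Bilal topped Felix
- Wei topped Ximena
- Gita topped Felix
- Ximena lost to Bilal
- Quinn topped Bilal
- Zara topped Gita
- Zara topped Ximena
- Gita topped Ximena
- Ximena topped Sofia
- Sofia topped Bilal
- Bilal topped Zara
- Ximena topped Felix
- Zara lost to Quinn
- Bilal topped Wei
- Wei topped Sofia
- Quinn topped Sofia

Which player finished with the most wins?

Quinn

Win totals: Bilal 5, Wei 4, Zara 5, Quinn 7, Felix 0, Sofia 3, Gita 2, Ximena 2.
Quinn leads with 7 wins (next highest: 5).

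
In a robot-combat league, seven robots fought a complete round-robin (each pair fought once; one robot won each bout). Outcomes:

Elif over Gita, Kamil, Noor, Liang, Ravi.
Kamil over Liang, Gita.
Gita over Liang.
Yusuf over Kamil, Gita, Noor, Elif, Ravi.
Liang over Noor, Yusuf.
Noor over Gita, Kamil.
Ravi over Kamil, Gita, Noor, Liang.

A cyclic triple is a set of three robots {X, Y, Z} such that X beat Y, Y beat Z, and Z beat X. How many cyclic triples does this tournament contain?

6

Win totals: Noor 2, Kamil 2, Liang 2, Elif 5, Gita 1, Yusuf 5, Ravi 4.
A robot with w wins dominates both others in C(w,2) triples; summing gives 1 + 1 + 1 + 10 + 0 + 10 + 6 = 29 transitive triples.
Total triples C(7,3) = 35, so cyclic triples = 35 − 29 = 6.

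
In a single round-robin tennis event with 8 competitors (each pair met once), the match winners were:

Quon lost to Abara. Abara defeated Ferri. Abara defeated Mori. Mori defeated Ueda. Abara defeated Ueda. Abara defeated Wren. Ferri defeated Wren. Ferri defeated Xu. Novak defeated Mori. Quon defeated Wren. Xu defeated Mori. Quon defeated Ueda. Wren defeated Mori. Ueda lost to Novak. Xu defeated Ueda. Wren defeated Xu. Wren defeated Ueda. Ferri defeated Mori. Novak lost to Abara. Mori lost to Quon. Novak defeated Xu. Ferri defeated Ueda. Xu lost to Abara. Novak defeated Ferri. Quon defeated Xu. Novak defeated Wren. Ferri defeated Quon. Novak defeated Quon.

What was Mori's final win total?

1

Mori's results: beat Ueda; lost to Novak, Ferri, Quon, Abara, Wren, Xu.
That is 1 win.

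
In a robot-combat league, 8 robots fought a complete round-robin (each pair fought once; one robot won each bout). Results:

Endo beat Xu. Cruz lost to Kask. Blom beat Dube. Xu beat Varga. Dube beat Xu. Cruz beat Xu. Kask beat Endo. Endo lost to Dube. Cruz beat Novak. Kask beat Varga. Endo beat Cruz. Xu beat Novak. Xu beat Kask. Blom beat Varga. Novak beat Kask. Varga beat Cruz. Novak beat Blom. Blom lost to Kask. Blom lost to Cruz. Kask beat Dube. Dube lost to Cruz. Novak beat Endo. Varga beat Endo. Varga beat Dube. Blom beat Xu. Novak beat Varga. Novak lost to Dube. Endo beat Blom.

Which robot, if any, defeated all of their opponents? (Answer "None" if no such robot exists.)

None

Highest win total is Kask with 5 (out of 7 possible).
Kask lost to Xu, Novak, so no robot went undefeated.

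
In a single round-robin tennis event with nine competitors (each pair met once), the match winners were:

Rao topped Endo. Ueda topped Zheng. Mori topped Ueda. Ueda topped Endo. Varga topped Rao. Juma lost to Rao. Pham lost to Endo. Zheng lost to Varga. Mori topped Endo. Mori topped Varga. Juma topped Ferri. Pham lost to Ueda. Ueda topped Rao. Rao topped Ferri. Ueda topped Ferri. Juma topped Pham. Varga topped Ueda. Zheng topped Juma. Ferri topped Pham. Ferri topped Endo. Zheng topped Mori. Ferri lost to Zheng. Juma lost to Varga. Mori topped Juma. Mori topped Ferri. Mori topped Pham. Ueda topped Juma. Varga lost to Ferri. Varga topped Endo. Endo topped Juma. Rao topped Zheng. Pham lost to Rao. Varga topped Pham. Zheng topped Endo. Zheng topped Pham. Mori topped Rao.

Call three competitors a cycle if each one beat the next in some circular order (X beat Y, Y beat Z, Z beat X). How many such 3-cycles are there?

8

Win totals: Ueda 6, Rao 5, Mori 7, Juma 2, Zheng 5, Varga 6, Ferri 3, Endo 2, Pham 0.
A competitor with w wins dominates both others in C(w,2) triples; summing gives 15 + 10 + 21 + 1 + 10 + 15 + 3 + 1 + 0 = 76 transitive triples.
Total triples C(9,3) = 84, so cyclic triples = 84 − 76 = 8.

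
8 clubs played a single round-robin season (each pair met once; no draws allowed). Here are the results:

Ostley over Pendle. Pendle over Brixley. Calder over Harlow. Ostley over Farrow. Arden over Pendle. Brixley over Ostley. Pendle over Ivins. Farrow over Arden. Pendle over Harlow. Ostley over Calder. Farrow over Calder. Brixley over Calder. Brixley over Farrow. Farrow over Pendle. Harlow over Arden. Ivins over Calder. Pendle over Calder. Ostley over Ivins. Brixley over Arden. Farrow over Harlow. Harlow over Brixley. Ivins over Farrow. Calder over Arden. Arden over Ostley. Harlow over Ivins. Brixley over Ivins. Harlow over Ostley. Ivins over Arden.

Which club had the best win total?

Brixley

Win totals: Ostley 4, Harlow 4, Ivins 3, Arden 2, Calder 2, Pendle 4, Brixley 5, Farrow 4.
Brixley leads with 5 wins (next highest: 4).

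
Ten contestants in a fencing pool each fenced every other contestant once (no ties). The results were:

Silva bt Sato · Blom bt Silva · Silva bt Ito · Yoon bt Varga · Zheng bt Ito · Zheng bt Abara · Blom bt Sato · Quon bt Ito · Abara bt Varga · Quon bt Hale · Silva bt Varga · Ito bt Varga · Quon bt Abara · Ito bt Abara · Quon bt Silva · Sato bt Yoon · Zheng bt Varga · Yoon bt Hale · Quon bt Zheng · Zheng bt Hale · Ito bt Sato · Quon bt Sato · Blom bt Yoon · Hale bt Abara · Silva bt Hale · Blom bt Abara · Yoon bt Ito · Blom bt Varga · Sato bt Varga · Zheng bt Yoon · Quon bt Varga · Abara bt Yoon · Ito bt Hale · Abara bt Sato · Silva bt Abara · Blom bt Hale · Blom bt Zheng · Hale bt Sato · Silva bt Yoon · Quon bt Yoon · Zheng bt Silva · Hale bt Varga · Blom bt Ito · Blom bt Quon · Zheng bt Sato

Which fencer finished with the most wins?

Blom

Win totals: Quon 8, Abara 3, Ito 4, Yoon 3, Zheng 7, Hale 3, Varga 0, Silva 6, Blom 9, Sato 2.
Blom leads with 9 wins (next highest: 8).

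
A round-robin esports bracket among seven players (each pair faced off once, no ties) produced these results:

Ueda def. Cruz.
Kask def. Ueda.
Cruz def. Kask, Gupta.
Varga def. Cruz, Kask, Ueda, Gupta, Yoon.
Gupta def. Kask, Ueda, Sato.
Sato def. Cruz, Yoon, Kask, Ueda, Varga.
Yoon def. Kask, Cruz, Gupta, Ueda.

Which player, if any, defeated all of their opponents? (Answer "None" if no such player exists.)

Highest win total is Varga with 5 (out of 6 possible).
Varga lost to Sato, so no player went undefeated.

None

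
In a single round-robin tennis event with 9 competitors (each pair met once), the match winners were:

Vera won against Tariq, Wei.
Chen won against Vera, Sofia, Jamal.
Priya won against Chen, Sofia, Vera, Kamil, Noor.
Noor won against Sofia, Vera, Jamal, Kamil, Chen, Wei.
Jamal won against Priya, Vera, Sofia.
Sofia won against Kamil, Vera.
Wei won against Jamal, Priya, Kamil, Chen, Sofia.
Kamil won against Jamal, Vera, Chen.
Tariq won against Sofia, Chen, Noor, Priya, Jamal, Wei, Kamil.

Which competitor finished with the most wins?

Tariq

Win totals: Sofia 2, Wei 5, Kamil 3, Vera 2, Chen 3, Tariq 7, Jamal 3, Noor 6, Priya 5.
Tariq leads with 7 wins (next highest: 6).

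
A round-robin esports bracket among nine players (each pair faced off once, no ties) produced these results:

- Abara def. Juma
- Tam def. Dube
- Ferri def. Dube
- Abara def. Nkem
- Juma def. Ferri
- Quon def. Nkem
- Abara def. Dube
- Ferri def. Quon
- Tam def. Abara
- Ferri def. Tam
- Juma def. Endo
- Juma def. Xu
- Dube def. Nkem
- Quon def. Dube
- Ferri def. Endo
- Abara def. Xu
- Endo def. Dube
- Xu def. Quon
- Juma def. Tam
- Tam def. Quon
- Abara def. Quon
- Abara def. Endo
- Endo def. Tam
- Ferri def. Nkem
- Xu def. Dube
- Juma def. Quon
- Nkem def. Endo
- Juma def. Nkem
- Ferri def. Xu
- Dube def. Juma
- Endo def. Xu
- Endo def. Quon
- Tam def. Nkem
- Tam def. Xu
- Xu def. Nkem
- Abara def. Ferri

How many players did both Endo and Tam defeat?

3

Endo beat: Dube, Quon, Xu, Tam.
Tam beat: Dube, Quon, Xu, Abara, Nkem.
Both beat: Dube, Quon, Xu — 3.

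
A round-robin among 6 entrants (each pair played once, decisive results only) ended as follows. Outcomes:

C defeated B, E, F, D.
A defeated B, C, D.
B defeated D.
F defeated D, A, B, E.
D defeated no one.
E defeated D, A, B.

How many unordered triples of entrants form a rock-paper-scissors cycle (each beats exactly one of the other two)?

2

Win totals: A 3, B 1, C 4, D 0, E 3, F 4.
An entrant with w wins dominates both others in C(w,2) triples; summing gives 3 + 0 + 6 + 0 + 3 + 6 = 18 transitive triples.
Total triples C(6,3) = 20, so cyclic triples = 20 − 18 = 2.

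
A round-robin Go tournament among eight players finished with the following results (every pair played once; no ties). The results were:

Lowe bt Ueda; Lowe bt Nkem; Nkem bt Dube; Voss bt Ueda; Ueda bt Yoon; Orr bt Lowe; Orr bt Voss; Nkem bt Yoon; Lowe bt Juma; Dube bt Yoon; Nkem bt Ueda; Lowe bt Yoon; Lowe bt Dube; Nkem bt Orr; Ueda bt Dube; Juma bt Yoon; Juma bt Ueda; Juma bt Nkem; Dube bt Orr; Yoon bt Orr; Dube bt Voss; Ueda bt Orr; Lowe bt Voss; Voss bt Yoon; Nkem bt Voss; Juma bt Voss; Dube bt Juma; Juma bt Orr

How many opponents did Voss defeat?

2

Voss' results: beat Ueda, Yoon; lost to Orr, Nkem, Juma, Lowe, Dube.
That is 2 wins.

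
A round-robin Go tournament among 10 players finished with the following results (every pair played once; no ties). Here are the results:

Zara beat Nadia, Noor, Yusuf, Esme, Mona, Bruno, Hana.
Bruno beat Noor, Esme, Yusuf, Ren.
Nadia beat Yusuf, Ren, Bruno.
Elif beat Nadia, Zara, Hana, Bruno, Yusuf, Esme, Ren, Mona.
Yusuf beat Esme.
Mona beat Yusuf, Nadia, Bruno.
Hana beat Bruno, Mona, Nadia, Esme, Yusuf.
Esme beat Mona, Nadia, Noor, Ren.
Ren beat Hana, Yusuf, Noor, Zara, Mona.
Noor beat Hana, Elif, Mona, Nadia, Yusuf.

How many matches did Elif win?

8

Elif's results: beat Hana, Bruno, Mona, Yusuf, Nadia, Ren, Zara, Esme; lost to Noor.
That is 8 wins.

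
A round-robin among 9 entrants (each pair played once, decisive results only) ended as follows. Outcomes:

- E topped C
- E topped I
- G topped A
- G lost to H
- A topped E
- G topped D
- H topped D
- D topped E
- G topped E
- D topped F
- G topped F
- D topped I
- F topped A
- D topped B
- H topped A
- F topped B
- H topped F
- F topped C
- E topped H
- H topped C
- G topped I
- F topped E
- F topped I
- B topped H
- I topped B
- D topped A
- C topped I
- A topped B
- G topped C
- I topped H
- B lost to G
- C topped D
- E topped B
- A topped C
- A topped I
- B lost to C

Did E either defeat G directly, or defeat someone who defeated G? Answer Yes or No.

E did not beat G directly.
E beat B, C, H, I. Of those, H beat G.

Yes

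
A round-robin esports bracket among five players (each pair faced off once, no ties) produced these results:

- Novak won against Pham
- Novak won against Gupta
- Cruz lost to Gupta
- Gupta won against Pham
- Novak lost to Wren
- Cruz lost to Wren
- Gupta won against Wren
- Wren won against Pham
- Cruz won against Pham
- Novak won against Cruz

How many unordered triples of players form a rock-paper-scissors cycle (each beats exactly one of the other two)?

1

Of the C(5,3) = 10 triples, the cyclic ones are: {Wren, Novak, Gupta}.
That is 1.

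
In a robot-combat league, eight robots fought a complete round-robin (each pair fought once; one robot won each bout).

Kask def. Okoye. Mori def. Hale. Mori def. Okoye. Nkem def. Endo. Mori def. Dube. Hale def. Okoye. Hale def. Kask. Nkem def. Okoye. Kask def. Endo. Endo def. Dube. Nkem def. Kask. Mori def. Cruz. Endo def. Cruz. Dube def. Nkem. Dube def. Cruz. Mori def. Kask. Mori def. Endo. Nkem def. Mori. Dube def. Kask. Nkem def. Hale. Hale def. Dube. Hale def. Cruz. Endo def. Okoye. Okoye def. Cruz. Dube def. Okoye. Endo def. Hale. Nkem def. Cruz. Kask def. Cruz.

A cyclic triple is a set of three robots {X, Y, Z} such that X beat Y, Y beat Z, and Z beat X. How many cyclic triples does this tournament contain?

Win totals: Endo 4, Kask 3, Dube 4, Nkem 6, Mori 6, Hale 4, Okoye 1, Cruz 0.
A robot with w wins dominates both others in C(w,2) triples; summing gives 6 + 3 + 6 + 15 + 15 + 6 + 0 + 0 = 51 transitive triples.
Total triples C(8,3) = 56, so cyclic triples = 56 − 51 = 5.

5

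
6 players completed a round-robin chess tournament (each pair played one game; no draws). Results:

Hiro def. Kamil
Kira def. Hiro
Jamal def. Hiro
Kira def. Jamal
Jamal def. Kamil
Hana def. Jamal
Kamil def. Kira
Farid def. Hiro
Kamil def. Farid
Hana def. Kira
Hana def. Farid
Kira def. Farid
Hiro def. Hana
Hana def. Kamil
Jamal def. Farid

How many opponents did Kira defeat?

Kira's results: beat Jamal, Hiro, Farid; lost to Kamil, Hana.
That is 3 wins.

3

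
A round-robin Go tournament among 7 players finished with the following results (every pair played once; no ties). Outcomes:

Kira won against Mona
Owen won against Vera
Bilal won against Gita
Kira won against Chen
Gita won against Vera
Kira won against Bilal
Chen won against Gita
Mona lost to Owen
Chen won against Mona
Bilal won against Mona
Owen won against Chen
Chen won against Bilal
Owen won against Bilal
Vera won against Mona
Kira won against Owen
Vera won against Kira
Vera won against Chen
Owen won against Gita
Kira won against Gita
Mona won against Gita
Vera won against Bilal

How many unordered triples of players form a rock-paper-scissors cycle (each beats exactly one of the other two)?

5

Win totals: Owen 5, Vera 4, Bilal 2, Chen 3, Kira 5, Gita 1, Mona 1.
A player with w wins dominates both others in C(w,2) triples; summing gives 10 + 6 + 1 + 3 + 10 + 0 + 0 = 30 transitive triples.
Total triples C(7,3) = 35, so cyclic triples = 35 − 30 = 5.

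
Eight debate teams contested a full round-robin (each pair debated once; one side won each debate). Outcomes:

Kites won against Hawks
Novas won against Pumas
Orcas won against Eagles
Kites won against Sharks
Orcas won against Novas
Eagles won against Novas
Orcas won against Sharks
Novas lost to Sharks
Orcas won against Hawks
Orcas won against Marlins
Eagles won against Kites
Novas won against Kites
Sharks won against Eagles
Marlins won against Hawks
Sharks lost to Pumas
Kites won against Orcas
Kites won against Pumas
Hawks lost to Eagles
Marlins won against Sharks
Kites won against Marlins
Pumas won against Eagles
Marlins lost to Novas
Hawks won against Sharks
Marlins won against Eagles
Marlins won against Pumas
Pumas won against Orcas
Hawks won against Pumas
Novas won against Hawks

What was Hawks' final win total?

Hawks' results: beat Pumas, Sharks; lost to Kites, Novas, Orcas, Eagles, Marlins.
That is 2 wins.

2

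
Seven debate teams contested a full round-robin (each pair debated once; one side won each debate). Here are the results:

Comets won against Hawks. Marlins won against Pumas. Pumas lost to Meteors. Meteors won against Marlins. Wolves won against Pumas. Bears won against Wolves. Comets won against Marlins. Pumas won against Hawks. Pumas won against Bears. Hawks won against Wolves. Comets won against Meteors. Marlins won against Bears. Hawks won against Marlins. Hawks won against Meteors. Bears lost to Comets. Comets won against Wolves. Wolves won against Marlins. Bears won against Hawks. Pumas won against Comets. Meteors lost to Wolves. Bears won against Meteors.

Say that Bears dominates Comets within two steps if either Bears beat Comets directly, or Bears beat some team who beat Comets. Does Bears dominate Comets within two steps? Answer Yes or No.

No

Bears did not beat Comets directly.
Bears beat Meteors, Wolves, Hawks, but each of them lost to Comets. No two-step path.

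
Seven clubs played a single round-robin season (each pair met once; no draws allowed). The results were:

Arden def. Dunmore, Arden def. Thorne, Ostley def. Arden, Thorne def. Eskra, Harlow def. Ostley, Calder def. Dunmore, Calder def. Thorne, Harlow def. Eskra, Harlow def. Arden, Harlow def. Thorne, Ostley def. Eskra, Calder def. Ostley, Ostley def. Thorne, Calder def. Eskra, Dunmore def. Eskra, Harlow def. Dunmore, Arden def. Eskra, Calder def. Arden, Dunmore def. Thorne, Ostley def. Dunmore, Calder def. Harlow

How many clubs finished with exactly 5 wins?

Win totals: Thorne 1, Dunmore 2, Ostley 4, Arden 3, Eskra 0, Calder 6, Harlow 5.
Exactly 5: Harlow — 1 club.

1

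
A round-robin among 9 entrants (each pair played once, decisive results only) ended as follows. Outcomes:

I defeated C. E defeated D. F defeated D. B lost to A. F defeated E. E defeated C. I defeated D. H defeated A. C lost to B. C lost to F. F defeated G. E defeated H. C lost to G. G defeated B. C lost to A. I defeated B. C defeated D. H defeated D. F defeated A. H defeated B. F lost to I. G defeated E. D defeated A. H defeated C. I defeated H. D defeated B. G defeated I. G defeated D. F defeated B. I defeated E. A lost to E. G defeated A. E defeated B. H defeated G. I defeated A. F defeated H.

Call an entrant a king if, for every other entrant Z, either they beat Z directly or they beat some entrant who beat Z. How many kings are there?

A cannot reach E, F, G, H, I in two steps.
B cannot reach A, E, F, G, H, I in two steps.
C cannot reach E, F, G, H, I in two steps.
D cannot reach E, F, G, H, I in two steps.
E cannot reach F, I in two steps.
F reaches everyone (king).
G reaches everyone (king).
H cannot reach F in two steps.
I reaches everyone (king).
Kings: F, G, I — 3.

3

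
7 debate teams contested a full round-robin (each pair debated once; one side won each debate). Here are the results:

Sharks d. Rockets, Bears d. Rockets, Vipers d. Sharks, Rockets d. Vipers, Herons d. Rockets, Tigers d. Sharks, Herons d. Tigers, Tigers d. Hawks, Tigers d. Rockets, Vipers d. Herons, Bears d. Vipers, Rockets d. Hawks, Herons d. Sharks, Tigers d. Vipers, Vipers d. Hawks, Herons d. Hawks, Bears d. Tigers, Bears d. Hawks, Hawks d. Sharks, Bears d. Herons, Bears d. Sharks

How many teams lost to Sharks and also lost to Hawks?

Sharks beat: Rockets.
Hawks beat: Sharks.
No one was beaten by both.

0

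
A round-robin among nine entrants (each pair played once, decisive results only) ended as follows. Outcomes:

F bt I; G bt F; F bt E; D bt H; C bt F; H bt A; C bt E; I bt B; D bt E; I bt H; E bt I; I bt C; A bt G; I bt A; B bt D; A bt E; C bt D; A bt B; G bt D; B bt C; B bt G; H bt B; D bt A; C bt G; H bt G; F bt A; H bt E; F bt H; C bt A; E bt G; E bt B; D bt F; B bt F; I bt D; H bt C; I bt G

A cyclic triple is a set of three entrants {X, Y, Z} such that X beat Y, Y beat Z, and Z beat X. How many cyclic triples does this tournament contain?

Win totals: A 3, B 4, C 5, D 4, E 3, F 4, G 2, H 5, I 6.
An entrant with w wins dominates both others in C(w,2) triples; summing gives 3 + 6 + 10 + 6 + 3 + 6 + 1 + 10 + 15 = 60 transitive triples.
Total triples C(9,3) = 84, so cyclic triples = 84 − 60 = 24.

24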